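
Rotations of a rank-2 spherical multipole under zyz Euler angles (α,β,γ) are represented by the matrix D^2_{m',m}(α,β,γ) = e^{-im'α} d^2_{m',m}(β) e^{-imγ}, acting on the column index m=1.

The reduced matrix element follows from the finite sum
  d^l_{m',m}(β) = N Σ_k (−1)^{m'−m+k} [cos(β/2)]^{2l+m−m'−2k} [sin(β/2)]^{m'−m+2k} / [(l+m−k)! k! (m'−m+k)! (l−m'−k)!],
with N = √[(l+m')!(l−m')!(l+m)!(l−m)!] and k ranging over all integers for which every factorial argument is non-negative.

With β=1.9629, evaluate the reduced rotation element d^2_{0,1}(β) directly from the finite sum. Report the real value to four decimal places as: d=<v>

d=-0.4325

d^2_{0,1}(β=1.9629) via the finite sum:
Half-angle: c=0.555818, s=0.831304. N=√(2·2·6·1)=4.898979
k: max(0,(1)−(0))=1 … min(2+(1),2−(0))=2
  k=1: (−1)^0·4.8990/(2)·0.5558^3·0.8313^1 = +0.349649
  k=2: (−1)^1·4.8990/(2)·0.5558^1·0.8313^3 = -0.782146
d^2_{0,1}(1.9629) = +0.349649 -0.782146 = -0.432497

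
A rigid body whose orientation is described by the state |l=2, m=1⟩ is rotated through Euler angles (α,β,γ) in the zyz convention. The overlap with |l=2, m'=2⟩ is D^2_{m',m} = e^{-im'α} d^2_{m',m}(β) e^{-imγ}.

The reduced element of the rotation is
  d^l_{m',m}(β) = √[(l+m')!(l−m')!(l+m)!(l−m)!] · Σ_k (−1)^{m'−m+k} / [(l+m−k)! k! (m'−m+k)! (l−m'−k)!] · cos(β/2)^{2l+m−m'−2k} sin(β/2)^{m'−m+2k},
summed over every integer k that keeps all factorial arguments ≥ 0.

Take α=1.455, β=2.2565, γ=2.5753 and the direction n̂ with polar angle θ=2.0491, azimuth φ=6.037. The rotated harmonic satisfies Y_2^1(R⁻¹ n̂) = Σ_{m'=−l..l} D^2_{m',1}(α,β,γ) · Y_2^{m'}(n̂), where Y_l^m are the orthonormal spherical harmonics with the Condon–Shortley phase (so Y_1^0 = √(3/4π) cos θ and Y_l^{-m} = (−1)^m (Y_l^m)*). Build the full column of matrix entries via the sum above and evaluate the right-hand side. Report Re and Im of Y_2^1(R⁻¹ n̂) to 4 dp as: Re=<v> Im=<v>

Need the full column D^2_{m',1} for m'=−2..2 at α=1.4550, β=2.2565, γ=2.5753.
cos(β/2)=0.428242, sin(β/2)=0.903664
d^2_{-2,1}: single k=3 term ⇒ +0.632034;  D = +0.596962+0.207614i
d^2_{-1,1}: k∈[2..3] ⇒ +0.449276 -0.666850 = -0.217574;  D = -0.094734+0.195867i
d^2_{0,1}: k∈[1..2] ⇒ +0.173840 -0.774080 = -0.600240;  D = +0.506540+0.322033i
d^2_{1,1}: k∈[0..1] ⇒ +0.033632 -0.449276 = -0.415644;  D = +0.262029-0.322647i
d^2_{2,1}: single k=0 term ⇒ -0.141940;  D = -0.099106-0.101612i
Y_2^{m'}(θ=2.0491,φ=6.037) and Σ D·Y over m':
  (+0.5970+0.2076i)·(+0.2683+0.1439i)  (-0.0947+0.1959i)·(-0.3062-0.0769i)  (+0.5065+0.3220i)·(-0.1149+0.0000i)  (+0.2620-0.3226i)·(+0.3062-0.0769i)  (-0.0991-0.1016i)·(+0.2683-0.1439i)
Y_2^1(R⁻¹ n̂) = +0.130312-0.080022i

Re=0.1303 Im=-0.0800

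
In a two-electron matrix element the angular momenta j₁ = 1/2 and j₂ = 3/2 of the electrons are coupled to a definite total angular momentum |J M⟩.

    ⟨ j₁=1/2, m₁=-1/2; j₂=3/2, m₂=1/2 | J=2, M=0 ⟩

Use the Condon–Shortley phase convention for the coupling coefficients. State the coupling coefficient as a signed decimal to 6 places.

j₁+j₂−J=0  J+j₁−j₂=1  J−j₁+j₂=3  j₁+j₂+J+1=5
(j₁±m₁, j₂±m₂, J±M) = (0,1,2,1,2,2)
P² = 2
sum k=0..0:
  [0] +1/2 = 1/2
S = 1/2
C² = P²·S² = 1/2 ; C = +0.707107

+0.707107  (= +√(1/2))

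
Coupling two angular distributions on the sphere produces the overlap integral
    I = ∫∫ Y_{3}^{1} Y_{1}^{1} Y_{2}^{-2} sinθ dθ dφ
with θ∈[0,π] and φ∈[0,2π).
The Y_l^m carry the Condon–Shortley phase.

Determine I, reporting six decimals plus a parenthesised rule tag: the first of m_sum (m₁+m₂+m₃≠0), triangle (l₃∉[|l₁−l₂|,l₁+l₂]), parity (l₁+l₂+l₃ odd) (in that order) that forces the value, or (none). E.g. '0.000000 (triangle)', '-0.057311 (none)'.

m-sum 0 ✓  L=6 even ✓  2≤2≤4 ✓
Π(2lᵢ+1) = 7×3×5 = 105
triangle coeff Δ(3,1,2) = 1/105
Σ_t [1,1]: t=1:−1/4 = -1/4
(3j)²=3/35 [(3 1 2; 0 0 0)], sign=-1
Σ_t [2,2]: t=2:+1/48 = 1/48
(3j)²=1/105 [(3 1 2; 1 1 -2)], sign=+1
⇒ 4πI² = 3/35
I = (-1)√(3/35/(4π)) = -0.08258890
No selection rule forces the value: the integral is nonzero (none).

-0.082589 (none)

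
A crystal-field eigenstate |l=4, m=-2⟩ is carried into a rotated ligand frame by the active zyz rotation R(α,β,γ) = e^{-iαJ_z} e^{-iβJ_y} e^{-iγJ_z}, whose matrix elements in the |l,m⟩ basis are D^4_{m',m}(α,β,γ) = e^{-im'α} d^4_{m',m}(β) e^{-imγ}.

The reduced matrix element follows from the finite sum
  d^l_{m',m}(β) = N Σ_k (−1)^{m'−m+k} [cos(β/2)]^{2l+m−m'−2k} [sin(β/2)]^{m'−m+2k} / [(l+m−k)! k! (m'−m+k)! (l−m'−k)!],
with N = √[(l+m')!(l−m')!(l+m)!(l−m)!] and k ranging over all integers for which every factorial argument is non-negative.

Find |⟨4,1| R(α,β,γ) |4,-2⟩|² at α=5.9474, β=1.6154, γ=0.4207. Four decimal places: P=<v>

D^4_{1,-2}(5.9474,1.6154,0.4207) = e^{-i·1·5.9474}·d^4_{1,-2}(1.6154)·e^{-i·-2·0.4207}. Compute d first:
c=cos(1.615400/2)=0.691162, s=sin(1.615400/2)=0.722699; N=√[120·6·2·720]=1018.233765
k: max(0,(-2)−(1))=0 … min(4+(-2),4−(1))=2
  k=0: (−1)^3·1018.2338/(72)·0.6912^5·0.7227^3 = -0.841955
  k=1: (−1)^4·1018.2338/(48)·0.6912^3·0.7227^5 = +1.380814
  k=2: (−1)^5·1018.2338/(240)·0.6912^1·0.7227^7 = -0.301940
d^4_{1,-2}(1.6154) = -0.841955 +1.380814 -0.301940 = +0.236919
|D^4_{1,-2}|² = |d^4_{1,-2}(β)|² = (+0.236919)² = 0.056131 (the z-rotation phases have unit modulus)

P=0.0561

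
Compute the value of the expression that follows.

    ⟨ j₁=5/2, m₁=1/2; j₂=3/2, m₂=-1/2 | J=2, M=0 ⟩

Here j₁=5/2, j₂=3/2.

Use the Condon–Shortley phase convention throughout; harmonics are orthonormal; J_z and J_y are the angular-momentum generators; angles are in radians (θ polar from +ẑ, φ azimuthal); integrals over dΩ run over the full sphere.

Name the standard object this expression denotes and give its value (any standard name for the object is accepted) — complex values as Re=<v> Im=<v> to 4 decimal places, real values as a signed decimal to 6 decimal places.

Clebsch–Gordan coefficient, −√(1/14) ≈ -0.267261

This is a Clebsch–Gordan (vector-coupling) coefficient.
j₁+j₂−J=2  J+j₁−j₂=3  J−j₁+j₂=1  j₁+j₂+J+1=7
(j₁±m₁, j₂±m₂, J±M) = (3,2,1,2,2,2)
P² = 8/7
sum k=0..1:
  [0] +1/4 = 1/4
  [1] −1/2 = -1/2
S = -1/4
C² = P²·S² = 1/14 ; C = -0.267261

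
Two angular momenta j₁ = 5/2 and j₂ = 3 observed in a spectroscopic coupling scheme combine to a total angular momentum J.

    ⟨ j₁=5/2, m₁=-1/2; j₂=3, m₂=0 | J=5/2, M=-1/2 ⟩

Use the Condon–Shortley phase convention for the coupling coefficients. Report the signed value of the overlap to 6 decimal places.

√[6·3!2!3!/9! · 2!3!3!3!2!3!] = √(216/35)
  +(−1)^1/∏(1,2,2,2,0,1)! = -1/8  (running -1/8)
  +(−1)^2/∏(2,1,1,1,1,2)! = 1/4  (running 1/8)
  +(−1)^3/∏(3,0,0,0,2,3)! = -1/72  (running 1/9)
⟨..|..⟩ = √(216/35)·(1/9) = +0.276026

+0.276026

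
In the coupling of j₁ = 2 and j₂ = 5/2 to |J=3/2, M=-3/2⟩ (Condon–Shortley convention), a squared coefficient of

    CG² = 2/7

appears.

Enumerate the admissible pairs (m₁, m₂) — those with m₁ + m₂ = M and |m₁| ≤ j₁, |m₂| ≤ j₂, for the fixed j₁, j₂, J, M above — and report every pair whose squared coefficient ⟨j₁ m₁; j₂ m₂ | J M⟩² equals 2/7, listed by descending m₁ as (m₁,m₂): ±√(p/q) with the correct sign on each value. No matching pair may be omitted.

(1,-5/2): +√(2/7)

Admissible pairs with m₁+m₂ = M = -3/2: (-2,1/2), (-1,-1/2), (0,-3/2), (1,-5/2)
  (m₁,m₂)=(1,-5/2): CG² = 2/7, CG = +√(2/7)   ← matches the target
  (m₁,m₂)=(0,-3/2): CG² = 12/35, CG = −√(12/35)
  (m₁,m₂)=(-1,-1/2): CG² = 9/35, CG = +√(9/35)
  (m₁,m₂)=(-2,1/2): CG² = 4/35, CG = −√(4/35)
Pairs with CG² = 2/7: (1,-5/2): +√(2/7)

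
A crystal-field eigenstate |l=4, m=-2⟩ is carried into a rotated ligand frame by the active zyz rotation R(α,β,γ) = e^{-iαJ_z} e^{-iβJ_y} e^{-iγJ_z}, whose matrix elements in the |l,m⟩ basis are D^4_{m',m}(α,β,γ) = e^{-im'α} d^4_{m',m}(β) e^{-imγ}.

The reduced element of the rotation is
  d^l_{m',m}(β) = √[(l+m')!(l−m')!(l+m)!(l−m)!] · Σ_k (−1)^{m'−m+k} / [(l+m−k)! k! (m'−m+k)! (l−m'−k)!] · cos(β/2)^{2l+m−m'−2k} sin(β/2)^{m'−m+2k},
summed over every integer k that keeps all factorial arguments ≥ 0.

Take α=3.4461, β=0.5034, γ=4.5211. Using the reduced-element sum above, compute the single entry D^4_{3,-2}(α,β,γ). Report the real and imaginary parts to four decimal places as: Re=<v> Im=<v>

Split into d^4_{3,-2}(β=0.5034) × two z-phases.
Half-angle: c=0.968490, s=0.249051. N=√(5040·1·2·720)=2693.993318
The bounds max(0,m−m')=0 and min(l+m,l−m')=1 give 2 terms
  k=0: (−1)^5·2693.9933/(240)·0.9685^3·0.2491^5 = -0.009770
  k=1: (−1)^6·2693.9933/(720)·0.9685^1·0.2491^7 = +0.000215
d^4_{3,-2}(0.5034) = -0.009770 +0.000215 = -0.009555
Phases: e^{-i·(3)·3.4461}=-0.610961+0.791660i, e^{-i·(-2)·4.5211}=-0.927705+0.373313i ⇒ D=-0.002592+0.009197i

Re=-0.0026 Im=0.0092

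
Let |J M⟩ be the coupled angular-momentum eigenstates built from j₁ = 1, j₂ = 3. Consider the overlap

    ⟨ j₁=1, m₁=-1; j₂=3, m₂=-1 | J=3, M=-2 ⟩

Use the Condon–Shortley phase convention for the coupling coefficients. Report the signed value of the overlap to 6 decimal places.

-0.645497

j₁+j₂−J=1  J+j₁−j₂=1  J−j₁+j₂=5  j₁+j₂+J+1=8
(j₁±m₁, j₂±m₂, J±M) = (0,2,2,4,1,5)
P² = 240
sum k=1..1:
  [1] −1/24 = -1/24
S = -1/24
C² = P²·S² = 5/12 ; C = -0.645497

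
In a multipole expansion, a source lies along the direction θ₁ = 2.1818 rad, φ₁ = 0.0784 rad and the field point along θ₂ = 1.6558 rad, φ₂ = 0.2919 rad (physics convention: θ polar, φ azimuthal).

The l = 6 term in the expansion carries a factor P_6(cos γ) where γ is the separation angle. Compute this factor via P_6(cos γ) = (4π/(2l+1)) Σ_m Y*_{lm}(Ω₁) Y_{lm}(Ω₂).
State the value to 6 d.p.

Summing Y*_{l m}(θ₁,φ₁)·Y_{l m}(θ₂,φ₂) over m ∈ [−6, 6]; prefactor 4π/(2·6+1) = 0.966644:
  m=-6: (0.130024, 0.066113) × (-0.084910, -0.465024) = (0.019704, -0.066078)  (running Σ = (0.019704, -0.066078))
  m=-5: (-0.327072, -0.135210) × (-0.015497, 0.138669) = (0.023818, -0.043259)  (running Σ = (0.043522, -0.109337))
  m=-4: (0.400250, 0.129802) × (-0.127036, 0.297810) = (-0.089502, 0.102709)  (running Σ = (-0.045980, -0.006628))
  m=-3: (-0.123873, -0.029684) × (0.102335, -0.122712) = (-0.016319, 0.012163)  (running Σ = (-0.062300, 0.005535))
  m=-2: (-0.291273, -0.046050) × (0.235250, -0.155409) = (-0.075679, 0.034433)  (running Σ = (-0.137978, 0.039968))
  m=-1: (0.250702, 0.019695) × (-0.159723, 0.047994) = (-0.040988, 0.008886)  (running Σ = (-0.178966, 0.048855))
  m=0: (0.233427, -0.000000) × (-0.270768, 0.000000) = (-0.063205, 0.000000)  (running Σ = (-0.242171, 0.048855))
  m=1: (-0.250702, 0.019695) × (0.159723, 0.047994) = (-0.040988, -0.008886)  (running Σ = (-0.283159, 0.039968))
  m=2: (-0.291273, 0.046050) × (0.235250, 0.155409) = (-0.075679, -0.034433)  (running Σ = (-0.358838, 0.005535))
  m=3: (0.123873, -0.029684) × (-0.102335, -0.122712) = (-0.016319, -0.012163)  (running Σ = (-0.375157, -0.006628))
  m=4: (0.400250, -0.129802) × (-0.127036, -0.297810) = (-0.089502, -0.102709)  (running Σ = (-0.464659, -0.109337))
  m=5: (0.327072, -0.135210) × (0.015497, 0.138669) = (0.023818, 0.043259)  (running Σ = (-0.440841, -0.066078))
  m=6: (0.130024, -0.066113) × (-0.084910, 0.465024) = (0.019704, 0.066078)  (running Σ = (-0.421137, 0.000000))
Σ over m = (-0.421137, 0.000000); ×(4π/13) → (-0.407090, 0.000000). Real part: -0.407090

-0.407090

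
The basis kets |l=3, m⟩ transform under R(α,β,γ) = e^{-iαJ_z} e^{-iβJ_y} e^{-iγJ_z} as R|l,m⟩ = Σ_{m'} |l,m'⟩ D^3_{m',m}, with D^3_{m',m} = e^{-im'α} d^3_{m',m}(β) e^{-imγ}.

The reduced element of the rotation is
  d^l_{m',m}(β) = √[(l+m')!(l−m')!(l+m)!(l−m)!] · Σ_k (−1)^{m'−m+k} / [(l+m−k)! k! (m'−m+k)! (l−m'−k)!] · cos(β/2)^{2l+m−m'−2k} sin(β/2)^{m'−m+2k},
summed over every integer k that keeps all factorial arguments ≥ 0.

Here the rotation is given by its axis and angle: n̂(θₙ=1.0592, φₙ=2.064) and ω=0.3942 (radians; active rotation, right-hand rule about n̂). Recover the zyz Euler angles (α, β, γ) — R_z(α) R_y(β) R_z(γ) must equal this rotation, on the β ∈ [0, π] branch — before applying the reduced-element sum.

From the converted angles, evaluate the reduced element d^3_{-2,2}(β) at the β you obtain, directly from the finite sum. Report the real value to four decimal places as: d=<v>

d=0.0041

Axis–angle → zyz. n̂ = (sinθₙcosφₙ, sinθₙsinφₙ, cosθₙ) = (-0.412832, +0.768044, +0.489570), ω = 0.3942.
R = I cosω + sinω [n̂]ₓ + (1−cosω) n̂n̂ᵀ gives
  R = [+0.936375, -0.212347, +0.279481; +0.163711, +0.968546, +0.187395; -0.310483, -0.129718, +0.941686]
β = atan2(√(R₁₃²+R₂₃²), R₃₃) = 0.343189; α = atan2(R₂₃, R₁₃) mod 2π = 0.590657; γ = atan2(R₃₂, −R₃₁) mod 2π = 5.887435
d^3_{-2,2}(β=0.3432) via the finite sum:
With c≡cos(β/2)=0.985314 and s≡sin(β/2)=0.170754, N=[1·120·120·1]^{1/2}=120.000000
k: max(0,(2)−(-2))=4 … min(3+(2),3−(-2))=5
  k=4: (−1)^0·120.0000/(24)·0.9853^2·0.1708^4 = +0.004127
  k=5: (−1)^1·120.0000/(120)·0.9853^0·0.1708^6 = -0.000025
d^3_{-2,2}(0.3432) = +0.004127 -0.000025 = +0.004102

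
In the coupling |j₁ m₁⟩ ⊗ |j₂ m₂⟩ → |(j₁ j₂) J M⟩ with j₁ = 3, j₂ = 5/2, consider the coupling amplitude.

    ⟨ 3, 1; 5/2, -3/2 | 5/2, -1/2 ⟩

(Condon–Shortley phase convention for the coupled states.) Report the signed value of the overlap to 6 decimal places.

triangle: 3!×3!×2!/9! = 72/362880
(j±m)!: 4!×2!×1!×4!×2!×3! = 13824
prefactor² = (2J+1)×Δ×N² = 576/35
  k=0: +1/(0!×3!×2!×1!×1!×1!) = 1/12
  k=1: −1/(1!×2!×1!×0!×2!×2!) = -1/8
Σ = -1/24  ⇒  CG² = 576/35×(-1/24)² = 1/35
CG = −√(1/35) = -0.169031

−√(1/35) ≈ -0.169031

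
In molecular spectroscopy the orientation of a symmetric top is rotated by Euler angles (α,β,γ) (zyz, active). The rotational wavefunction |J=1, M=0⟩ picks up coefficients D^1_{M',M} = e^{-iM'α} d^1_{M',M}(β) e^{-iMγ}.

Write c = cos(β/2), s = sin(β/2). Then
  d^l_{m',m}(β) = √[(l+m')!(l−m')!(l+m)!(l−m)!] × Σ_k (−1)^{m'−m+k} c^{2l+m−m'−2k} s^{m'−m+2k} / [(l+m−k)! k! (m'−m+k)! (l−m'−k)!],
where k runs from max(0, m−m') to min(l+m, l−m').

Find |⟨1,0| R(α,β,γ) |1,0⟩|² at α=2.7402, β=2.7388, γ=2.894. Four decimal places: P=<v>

D^1_{0,0}(2.7402,2.7388,2.8940) = e^{-i·0·2.7402}·d^1_{0,0}(2.7388)·e^{-i·0·2.8940}. Compute d first:
With c≡cos(β/2)=0.200038 and s≡sin(β/2)=0.979788, N=[1·1·1·1]^{1/2}=1.000000
Admissible k: 0..1 (factorial args all ≥0)
  k=0: (−1)^0·1.0000/(1)·0.2000^2·0.9798^0 = +0.040015
  k=1: (−1)^1·1.0000/(1)·0.2000^0·0.9798^2 = -0.959985
d^1_{0,0}(2.7388) = +0.040015 -0.959985 = -0.919970
|D^1_{0,0}|² = |d^1_{0,0}(β)|² = (-0.919970)² = 0.846345 (the z-rotation phases have unit modulus)

P=0.8463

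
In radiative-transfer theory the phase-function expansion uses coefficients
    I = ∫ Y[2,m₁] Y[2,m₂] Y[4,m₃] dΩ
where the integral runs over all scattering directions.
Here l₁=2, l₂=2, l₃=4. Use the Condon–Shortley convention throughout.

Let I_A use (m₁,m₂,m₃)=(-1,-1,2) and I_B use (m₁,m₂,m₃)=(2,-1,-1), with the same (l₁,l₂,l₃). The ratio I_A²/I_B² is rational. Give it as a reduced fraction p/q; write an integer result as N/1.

8/1

l's match ⇒ only the (l;m) 3-j factors differ between A and B.
A: triangle coeff Δ(2,2,4) = 1/630; Σ_t [0,0]: t=0:+1/36 = 1/36; (3j)²=4/63 [(2 2 4; -1 -1 2)], sign=+1
B: triangle coeff Δ(2,2,4) = 1/630; Σ_t [0,0]: t=0:+1/144 = 1/144; (3j)²=1/126 [(2 2 4; 2 -1 -1)], sign=-1
I_A²/I_B² = (4/63)/(1/126) = 8/1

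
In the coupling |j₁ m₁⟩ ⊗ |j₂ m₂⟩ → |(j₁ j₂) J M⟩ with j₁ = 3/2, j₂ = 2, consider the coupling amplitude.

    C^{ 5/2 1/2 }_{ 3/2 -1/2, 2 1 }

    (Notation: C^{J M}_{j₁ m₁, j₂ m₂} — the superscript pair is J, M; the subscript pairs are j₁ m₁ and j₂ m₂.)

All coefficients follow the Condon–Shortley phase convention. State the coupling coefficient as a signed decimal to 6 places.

−√(5/14) = -0.597614

triangle: 1!×2!×3!/7! = 12/5040
(j±m)!: 1!×2!×3!×1!×3!×2! = 144
prefactor² = (2J+1)×Δ×N² = 72/35
  k=0: +1/(0!×1!×2!×3!×0!×0!) = 1/12
  k=1: −1/(1!×0!×1!×2!×1!×1!) = -1/2
Σ = -5/12  ⇒  CG² = 72/35×(-5/12)² = 5/14
CG = −√(5/14) = -0.597614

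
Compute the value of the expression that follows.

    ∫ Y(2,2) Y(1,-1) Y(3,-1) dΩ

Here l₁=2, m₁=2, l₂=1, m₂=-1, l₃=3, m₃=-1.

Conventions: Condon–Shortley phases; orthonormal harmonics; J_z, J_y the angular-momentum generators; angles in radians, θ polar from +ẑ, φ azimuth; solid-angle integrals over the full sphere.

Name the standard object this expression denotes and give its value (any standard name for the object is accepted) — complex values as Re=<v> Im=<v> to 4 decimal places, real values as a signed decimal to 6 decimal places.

Gaunt coefficient, -0.082589

This is a Gaunt coefficient — the integral of a triple product of spherical harmonics over the sphere.
Rules hold: Σm=0, L=6 even, 1≤3≤3.
N = 5·3·7 = 105
Δ = 0!·4!·2!/7! = 1/105
Racah Σ t=0..0: t=0:+1/4 = 1/4
⇒ 3j(2 1 3; 0 0 0)² = 3/35, sgn -1
Racah Σ t=0..0: t=0:+1/48 = 1/48
⇒ 3j(2 1 3; 2 -1 -1)² = 1/105, sgn +1
4πI² = N·(3j₀)²·(3jₘ)² = 3/35
I = -1·√(0.0857143/4π) = -0.08258890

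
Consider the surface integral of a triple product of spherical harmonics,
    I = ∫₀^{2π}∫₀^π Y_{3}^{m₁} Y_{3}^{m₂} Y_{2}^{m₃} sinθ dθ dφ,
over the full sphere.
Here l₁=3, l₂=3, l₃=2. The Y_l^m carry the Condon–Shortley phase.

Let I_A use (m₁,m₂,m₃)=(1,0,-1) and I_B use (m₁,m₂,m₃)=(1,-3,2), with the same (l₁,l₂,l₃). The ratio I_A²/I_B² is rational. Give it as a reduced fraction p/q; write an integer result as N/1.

Same 3,3,2: normalisation and zero-m 3j drop out of the ratio.
A: Δ: 4! 2! 2! / 9! → 1/3780; sum: t=1:−1/12 t=2:+1/8 = 1/24; 3j²(3 3 2; 1 0 -1) = Δ·Π!·Σ² = 1/210  (sign -1)
B: Δ: 4! 2! 2! / 9! → 1/3780; sum: t=0:+1/96 = 1/96; 3j²(3 3 2; 1 -3 2) = Δ·Π!·Σ² = 1/42  (sign +1)
I_A²/I_B² = (1/210)/(1/42) = 1/5

1/5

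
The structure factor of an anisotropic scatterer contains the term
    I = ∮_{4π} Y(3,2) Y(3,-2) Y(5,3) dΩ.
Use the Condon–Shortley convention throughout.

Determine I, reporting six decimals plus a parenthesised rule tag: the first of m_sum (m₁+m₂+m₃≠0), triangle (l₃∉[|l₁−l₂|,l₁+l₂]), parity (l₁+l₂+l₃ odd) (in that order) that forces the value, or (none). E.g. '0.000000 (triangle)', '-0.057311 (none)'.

2 − 2 + 3 = 3 ≠ 0: azimuthal integral kills it; I = 0

0.000000 (m_sum)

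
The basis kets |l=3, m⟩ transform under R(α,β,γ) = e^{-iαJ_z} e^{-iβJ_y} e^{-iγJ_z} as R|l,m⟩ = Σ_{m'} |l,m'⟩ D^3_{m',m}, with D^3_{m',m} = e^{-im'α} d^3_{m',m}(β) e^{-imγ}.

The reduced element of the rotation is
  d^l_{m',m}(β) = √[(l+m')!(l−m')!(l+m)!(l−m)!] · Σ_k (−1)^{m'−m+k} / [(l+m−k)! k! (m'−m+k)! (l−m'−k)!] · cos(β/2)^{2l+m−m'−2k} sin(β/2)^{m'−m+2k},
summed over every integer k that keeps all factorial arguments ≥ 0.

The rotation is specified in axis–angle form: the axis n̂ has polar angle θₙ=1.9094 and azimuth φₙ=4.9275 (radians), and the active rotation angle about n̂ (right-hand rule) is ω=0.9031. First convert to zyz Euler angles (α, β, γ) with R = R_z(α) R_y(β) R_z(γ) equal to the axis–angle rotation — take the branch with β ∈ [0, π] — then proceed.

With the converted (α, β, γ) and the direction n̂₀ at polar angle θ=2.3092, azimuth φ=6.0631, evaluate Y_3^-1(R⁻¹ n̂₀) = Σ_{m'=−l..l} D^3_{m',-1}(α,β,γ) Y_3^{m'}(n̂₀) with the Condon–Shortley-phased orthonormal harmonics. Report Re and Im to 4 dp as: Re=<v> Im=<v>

Axis–angle → zyz. n̂ = (sinθₙcosφₙ, sinθₙsinφₙ, cosθₙ) = (+0.201336, -0.921481, -0.332170), ω = 0.9031.
R = I cosω + sinω [n̂]ₓ + (1−cosω) n̂n̂ᵀ gives
  R = [+0.634616, +0.190184, -0.749061; -0.331489, +0.942544, -0.041534; +0.698124, +0.274664, +0.661197]
β = atan2(√(R₁₃²+R₂₃²), R₃₃) = 0.848383; α = atan2(R₂₃, R₁₃) mod 2π = 3.196984; γ = atan2(R₃₂, −R₃₁) mod 2π = 2.766762
Need the full column D^3_{m',-1} for m'=−3..3 at α=3.1970, β=0.8484, γ=2.7668.
cos(β/2)=0.911372, sin(β/2)=0.411584
d^3_{-3,-1}: single k=2 term ⇒ +0.452632;  D = +0.442814-0.093761i
d^3_{-2,-1}: k∈[1..2] ⇒ +0.818345 -0.333804 = +0.484541;  D = -0.467747+0.126461i
d^3_{-1,-1}: k∈[0..2] ⇒ +0.573025 -0.934952 +0.143013 = -0.218913;  D = -0.207839+0.068746i
d^3_{0,-1}: k∈[0..2] ⇒ -0.896452 +0.548496 -0.037289 = -0.385244;  D = +0.358497-0.141044i
d^3_{1,-1}: k∈[0..2] ⇒ +0.701214 -0.190684 +0.004861 = +0.515391;  D = +0.468425-0.214955i
d^3_{2,-1}: k∈[0..1] ⇒ -0.333804 +0.034040 = -0.299764;  D = +0.265108-0.139915i
d^3_{3,-1}: single k=0 term ⇒ +0.092315;  D = +0.079131-0.047542i
Y_3^{m'}(θ=2.3092,φ=6.0631) and Σ D·Y over m':
  (+0.4428-0.0938i)·(+0.1333+0.1035i)  (-0.4677+0.1265i)·(-0.3404-0.1603i)  (-0.2078+0.0687i)·(+0.2951+0.0660i)  (+0.3585-0.1410i)·(+0.1845+0.0000i)  (+0.4684-0.2150i)·(-0.2951+0.0660i)  (+0.2651-0.1399i)·(-0.3404+0.1603i)  (+0.0791-0.0475i)·(-0.1333+0.1035i)
Y_3^-1(R⁻¹ n̂) = +0.050992+0.244835i

Re=0.0510 Im=0.2448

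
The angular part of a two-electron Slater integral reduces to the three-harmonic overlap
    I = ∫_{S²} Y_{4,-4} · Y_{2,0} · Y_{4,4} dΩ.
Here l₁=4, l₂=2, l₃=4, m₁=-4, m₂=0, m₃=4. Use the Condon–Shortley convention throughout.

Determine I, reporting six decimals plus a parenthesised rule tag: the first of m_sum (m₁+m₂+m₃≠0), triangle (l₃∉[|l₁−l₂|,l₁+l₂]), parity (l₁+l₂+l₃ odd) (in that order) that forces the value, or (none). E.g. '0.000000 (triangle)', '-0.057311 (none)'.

-0.229376 (none)

m-sum 0 ✓  L=10 even ✓  2≤4≤6 ✓
Π(2lᵢ+1) = 9×5×9 = 405
triangle coeff Δ(4,2,4) = 1/13860
Σ_t [0,2]: t=0:+1/192 t=1:−1/36 t=2:+1/192 = -5/288
(3j)²=20/693 [(4 2 4; 0 0 0)], sign=-1
Σ_t [2,2]: t=2:+1/2880 = 1/2880
(3j)²=28/495 [(4 2 4; -4 0 4)], sign=+1
⇒ 4πI² = 80/121
I = (-1)√(80/121/(4π)) = -0.22937568
No selection rule forces the value: the integral is nonzero (none).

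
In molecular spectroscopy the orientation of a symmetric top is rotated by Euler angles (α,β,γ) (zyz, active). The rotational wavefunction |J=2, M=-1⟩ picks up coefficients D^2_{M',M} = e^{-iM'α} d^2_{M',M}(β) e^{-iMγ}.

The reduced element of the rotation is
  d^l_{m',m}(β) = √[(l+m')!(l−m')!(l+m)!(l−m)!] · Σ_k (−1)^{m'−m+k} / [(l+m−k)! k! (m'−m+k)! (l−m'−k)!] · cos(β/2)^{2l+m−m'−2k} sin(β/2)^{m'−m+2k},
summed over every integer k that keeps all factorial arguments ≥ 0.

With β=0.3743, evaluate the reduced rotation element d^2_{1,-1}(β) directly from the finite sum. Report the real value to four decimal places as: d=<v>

d=0.0991

d^2_{1,-1}(β=0.3743) via the finite sum:
c=cos(0.374300/2)=0.982538, s=sin(0.374300/2)=0.186059; N=√[6·1·1·6]=6.000000
Admissible k: 0..1 (factorial args all ≥0)
  k=0: (−1)^2·6.0000/(2)·0.9825^2·0.1861^2 = +0.100259
  k=1: (−1)^3·6.0000/(6)·0.9825^0·0.1861^4 = -0.001198
d^2_{1,-1}(0.3743) = +0.100259 -0.001198 = +0.099061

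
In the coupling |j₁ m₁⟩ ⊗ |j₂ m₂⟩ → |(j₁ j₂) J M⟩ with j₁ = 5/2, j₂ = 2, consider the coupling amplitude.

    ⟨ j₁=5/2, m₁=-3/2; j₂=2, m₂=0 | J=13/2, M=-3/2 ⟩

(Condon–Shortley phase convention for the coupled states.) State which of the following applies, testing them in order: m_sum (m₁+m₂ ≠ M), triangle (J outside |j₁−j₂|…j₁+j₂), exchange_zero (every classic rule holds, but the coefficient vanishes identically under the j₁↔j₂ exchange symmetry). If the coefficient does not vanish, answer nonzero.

triangle

m-sum: m₁+m₂ = -3/2+0 = -3/2, M = -3/2  ✓
triangle: need |j₁−j₂| ≤ J ≤ j₁+j₂, i.e. J ∈ [1/2, 9/2]; J = 13/2 is outside ✗ ⇒ coefficient is 0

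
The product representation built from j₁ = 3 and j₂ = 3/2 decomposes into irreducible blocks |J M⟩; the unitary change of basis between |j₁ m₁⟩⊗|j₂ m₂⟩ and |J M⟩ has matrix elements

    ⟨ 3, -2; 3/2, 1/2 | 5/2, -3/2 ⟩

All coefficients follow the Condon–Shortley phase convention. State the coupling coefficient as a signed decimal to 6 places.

+√(1/14) = +0.267261

triangle: 2!*4!*1!/8! = 48/40320
(j±m)!: 1!*5!*2!*1!*1!*4! = 5760
prefactor² = (2J+1)*Δ*N² = 288/7
  k=1: −1/(1!*1!*4!*1!*0!*0!) = -1/24
  k=2: +1/(2!*0!*3!*0!*1!*1!) = 1/12
Σ = 1/24  ⇒  CG² = 288/7*(1/24)² = 1/14
CG = +√(1/14) = +0.267261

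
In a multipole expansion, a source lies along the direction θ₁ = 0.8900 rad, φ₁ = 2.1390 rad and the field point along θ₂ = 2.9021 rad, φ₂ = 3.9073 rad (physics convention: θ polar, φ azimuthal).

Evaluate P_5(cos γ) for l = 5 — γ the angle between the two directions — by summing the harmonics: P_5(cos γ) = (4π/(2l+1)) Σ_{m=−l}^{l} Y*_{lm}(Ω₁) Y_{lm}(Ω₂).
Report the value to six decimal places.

0.265253

Expand P_5 via completeness: Σ_{m} conj(Y_{5,m}) at Ω₁ times Y_{5,m} at Ω₂ —
  term(m=-5) = -0.00004 - 0.00003j   from Y*(Ω₁)=-0.03893 - 0.12561j, Y(Ω₂)=0.00027 - 0.00022j
  term(m=-4) = -0.00107 + 0.00108j   from Y*(Ω₁)=-0.21752 + 0.25719j, Y(Ω₂)=0.00450 + 0.00036j
  term(m=-3) = 0.00805 + 0.01195j   from Y*(Ω₁)=0.41271 + 0.05556j, Y(Ω₂)=0.02298 + 0.02587j
  term(m=-2) = 0.01901 - 0.00793j   from Y*(Ω₁)=-0.05109 - 0.11013j, Y(Ω₂)=-0.00668 + 0.16951j
  term(m=-1) = 0.03011 + 0.15049j   from Y*(Ω₁)=0.16747 - 0.26231j, Y(Ω₂)=-0.35550 + 0.34177j
  term(m=+0) = 0.12007 + 0.00000j   from Y*(Ω₁)=-0.20933 + 0.00000j, Y(Ω₂)=-0.57356 + 0.00000j
  term(m=+1) = 0.03011 - 0.15049j   from Y*(Ω₁)=-0.16747 - 0.26231j, Y(Ω₂)=0.35550 + 0.34177j
  term(m=+2) = 0.01901 + 0.00793j   from Y*(Ω₁)=-0.05109 + 0.11013j, Y(Ω₂)=-0.00668 - 0.16951j
  term(m=+3) = 0.00805 - 0.01195j   from Y*(Ω₁)=-0.41271 + 0.05556j, Y(Ω₂)=-0.02298 + 0.02587j
  term(m=+4) = -0.00107 - 0.00108j   from Y*(Ω₁)=-0.21752 - 0.25719j, Y(Ω₂)=0.00450 - 0.00036j
  term(m=+5) = -0.00004 + 0.00003j   from Y*(Ω₁)=0.03893 - 0.12561j, Y(Ω₂)=-0.00027 - 0.00022j
Σ over m = 0.23219 - 0.00000j; ×(4π/11) → 0.26525 - 0.00000j. Real part: 0.265253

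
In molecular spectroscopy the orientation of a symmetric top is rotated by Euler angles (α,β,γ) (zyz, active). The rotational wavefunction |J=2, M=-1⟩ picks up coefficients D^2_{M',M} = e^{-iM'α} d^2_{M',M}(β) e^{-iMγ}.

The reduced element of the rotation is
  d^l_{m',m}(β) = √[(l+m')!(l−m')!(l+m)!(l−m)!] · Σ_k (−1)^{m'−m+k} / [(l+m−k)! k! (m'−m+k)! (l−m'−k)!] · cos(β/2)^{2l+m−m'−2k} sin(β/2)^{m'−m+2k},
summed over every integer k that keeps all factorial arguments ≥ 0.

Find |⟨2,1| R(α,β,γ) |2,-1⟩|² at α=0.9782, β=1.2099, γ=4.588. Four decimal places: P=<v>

D^2_{1,-1}(0.9782,1.2099,4.5880) = e^{-i·1·0.9782}·d^2_{1,-1}(1.2099)·e^{-i·-1·4.5880}. Compute d first:
With c≡cos(β/2)=0.822531 and s≡sin(β/2)=0.568721, N=[6·1·1·6]^{1/2}=6.000000
k∈{0,1} keeps every argument non-negative
  k=0: (−1)^2·6.0000/(2)·0.8225^2·0.5687^2 = +0.656483
  k=1: (−1)^3·6.0000/(6)·0.8225^0·0.5687^4 = -0.104616
d^2_{1,-1}(1.2099) = +0.656483 -0.104616 = +0.551868
|D^2_{1,-1}|² = |d^2_{1,-1}(β)|² = (+0.551868)² = 0.304558 (the z-rotation phases have unit modulus)

P=0.3046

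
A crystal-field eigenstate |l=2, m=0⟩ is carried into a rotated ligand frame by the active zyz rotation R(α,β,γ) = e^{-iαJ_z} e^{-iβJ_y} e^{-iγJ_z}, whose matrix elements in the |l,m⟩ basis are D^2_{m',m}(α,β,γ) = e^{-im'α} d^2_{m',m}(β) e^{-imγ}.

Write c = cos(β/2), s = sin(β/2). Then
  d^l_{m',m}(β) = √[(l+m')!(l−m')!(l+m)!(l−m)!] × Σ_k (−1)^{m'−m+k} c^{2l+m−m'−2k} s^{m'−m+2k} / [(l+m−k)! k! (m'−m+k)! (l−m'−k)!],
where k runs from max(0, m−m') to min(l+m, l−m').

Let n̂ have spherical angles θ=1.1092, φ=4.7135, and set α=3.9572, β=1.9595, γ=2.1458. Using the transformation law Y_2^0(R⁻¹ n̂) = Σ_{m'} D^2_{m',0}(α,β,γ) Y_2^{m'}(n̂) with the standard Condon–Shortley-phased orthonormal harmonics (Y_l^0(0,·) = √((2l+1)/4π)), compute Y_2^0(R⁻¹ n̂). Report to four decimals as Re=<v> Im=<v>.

Re=-0.1373 Im=0.0000

Need the full column D^2_{m',0} for m'=−2..2 at α=3.9572, β=1.9595, γ=2.1458.
cos(β/2)=0.557230, sin(β/2)=0.830358
d^2_{-2,0}: single k=2 term ⇒ +0.524416;  D = -0.031665+0.523459i
d^2_{-1,0}: k∈[1..2] ⇒ +0.351921 -0.781460 = -0.429539;  D = +0.294417+0.312765i
d^2_{0,0}: k∈[0..2] ⇒ +0.096414 -0.856367 +0.475403 = -0.284551;  D = -0.284551+0.000000i
d^2_{1,0}: k∈[0..1] ⇒ -0.351921 +0.781460 = +0.429539;  D = -0.294417+0.312765i
d^2_{2,0}: single k=0 term ⇒ +0.524416;  D = -0.031665-0.523459i
Y_2^{m'}(θ=1.1092,φ=4.7135) and Σ D·Y over m':
  (-0.0317+0.5235i)·(-0.3097+0.0007i)  (+0.2944+0.3128i)·(+0.0003+0.3081i)  (-0.2846+0.0000i)·(-0.1277+0.0000i)  (-0.2944+0.3128i)·(-0.0003+0.3081i)  (-0.0317-0.5235i)·(-0.3097-0.0007i)
Y_2^0(R⁻¹ n̂) = -0.137274+0.000000i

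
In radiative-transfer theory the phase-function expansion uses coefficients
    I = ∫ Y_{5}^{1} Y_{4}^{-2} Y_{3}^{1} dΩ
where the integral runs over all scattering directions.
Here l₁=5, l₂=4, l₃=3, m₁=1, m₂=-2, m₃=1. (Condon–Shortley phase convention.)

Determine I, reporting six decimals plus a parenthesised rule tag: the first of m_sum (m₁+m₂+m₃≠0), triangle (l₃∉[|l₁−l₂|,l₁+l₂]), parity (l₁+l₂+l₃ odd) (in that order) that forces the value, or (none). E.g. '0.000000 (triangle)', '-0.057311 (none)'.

0.106335 (none)

Checks pass: Σm=0; 12 even; l₃=3∈[1,9].
(2·5+1)(2·4+1)(2·3+1) = 693
Δ: 6! 4! 2! / 13! → 1/180180
sum: t=2:+1/576 t=3:−1/144 t=4:+1/576 = -1/288
3j²(5 4 3; 0 0 0) = Δ·Π!·Σ² = 20/1001  (sign +1)
sum: t=0:+1/34560 t=1:−1/720 t=2:+1/384 = 43/34560
3j²(5 4 3; 1 -2 1) = Δ·Π!·Σ² = 1849/180180  (sign +1)
combine: 4πI² = 693·20/1001·1849/180180 = 1849/13013
take √, sign +1: I = 0.10633465
No selection rule forces the value: the integral is nonzero (none).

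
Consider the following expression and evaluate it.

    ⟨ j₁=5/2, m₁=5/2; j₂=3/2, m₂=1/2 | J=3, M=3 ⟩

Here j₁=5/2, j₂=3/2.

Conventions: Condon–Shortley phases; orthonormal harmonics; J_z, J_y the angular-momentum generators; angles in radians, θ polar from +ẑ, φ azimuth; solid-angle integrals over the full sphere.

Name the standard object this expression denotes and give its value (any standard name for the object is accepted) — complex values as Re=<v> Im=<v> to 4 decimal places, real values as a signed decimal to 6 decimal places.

Clebsch–Gordan coefficient, +√(5/8) ≈ +0.790569

This is a Clebsch–Gordan (vector-coupling) coefficient.
j₁+j₂−J=1  J+j₁−j₂=4  J−j₁+j₂=2  j₁+j₂+J+1=8
(j₁±m₁, j₂±m₂, J±M) = (5,0,2,1,6,0)
P² = 1440
sum k=0..0:
  [0] +1/48 = 1/48
S = 1/48
C² = P²·S² = 5/8 ; C = +0.790569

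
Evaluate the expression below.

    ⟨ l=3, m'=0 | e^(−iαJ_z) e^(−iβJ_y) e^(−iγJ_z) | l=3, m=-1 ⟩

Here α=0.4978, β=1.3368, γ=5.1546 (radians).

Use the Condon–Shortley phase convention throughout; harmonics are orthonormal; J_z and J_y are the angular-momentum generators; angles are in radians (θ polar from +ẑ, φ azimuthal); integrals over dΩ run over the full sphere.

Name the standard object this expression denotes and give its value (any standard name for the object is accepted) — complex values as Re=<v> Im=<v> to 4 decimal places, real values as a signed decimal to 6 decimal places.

Wigner D-matrix element, Re=0.1318 Im=-0.2784

This is a Wigner D-matrix element — the rotation-matrix element ⟨l m'| R(α,β,γ) |l m⟩ in the angular-momentum basis.
First d^3_{0,-1}(β=1.3368), then the phase factors e^{-i(0)α} and e^{-i(-1)γ}:
With c≡cos(β/2)=0.784814 and s≡sin(β/2)=0.619731, N=[6·6·2·24]^{1/2}=41.569219
k: max(0,(-1)−(0))=0 … min(3+(-1),3−(0))=2
  k=0: (−1)^1·41.5692/(12)·0.7848^5·0.6197^1 = -0.639187
  k=1: (−1)^2·41.5692/(4)·0.7848^3·0.6197^3 = +1.195700
  k=2: (−1)^3·41.5692/(12)·0.7848^1·0.6197^5 = -0.248527
d^3_{0,-1}(1.3368) = -0.639187 +1.195700 -0.248527 = +0.307986
D = (+1.000000+0.000000i)·(+0.307986)·(+0.427939-0.903808i) = +0.131799-0.278360i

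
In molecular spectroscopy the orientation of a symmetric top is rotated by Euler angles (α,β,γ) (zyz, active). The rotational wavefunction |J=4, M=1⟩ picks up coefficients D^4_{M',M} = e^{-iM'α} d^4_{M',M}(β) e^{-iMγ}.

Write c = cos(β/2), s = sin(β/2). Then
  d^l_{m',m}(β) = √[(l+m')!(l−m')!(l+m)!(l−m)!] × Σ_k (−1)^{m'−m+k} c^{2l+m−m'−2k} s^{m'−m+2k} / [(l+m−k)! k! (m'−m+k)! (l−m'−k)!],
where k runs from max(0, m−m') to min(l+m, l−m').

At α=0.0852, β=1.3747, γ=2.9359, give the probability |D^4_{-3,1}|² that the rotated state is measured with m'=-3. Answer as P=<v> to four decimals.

D^4_{-3,1}(0.0852,1.3747,2.9359) = e^{-i·-3·0.0852}·d^4_{-3,1}(1.3747)·e^{-i·1·2.9359}. Compute d first:
With c≡cos(β/2)=0.772930 and s≡sin(β/2)=0.634491, N=[1·5040·120·6]^{1/2}=1904.940944
The bounds max(0,m−m')=4 and min(l+m,l−m')=5 give 2 terms
  k=4: (−1)^0·1904.9409/(144)·0.7729^4·0.6345^4 = +0.765213
  k=5: (−1)^1·1904.9409/(240)·0.7729^2·0.6345^6 = -0.309388
d^4_{-3,1}(1.3747) = +0.765213 -0.309388 = +0.455824
|D^4_{-3,1}|² = |d^4_{-3,1}(β)|² = (+0.455824)² = 0.207776 (the z-rotation phases have unit modulus)

P=0.2078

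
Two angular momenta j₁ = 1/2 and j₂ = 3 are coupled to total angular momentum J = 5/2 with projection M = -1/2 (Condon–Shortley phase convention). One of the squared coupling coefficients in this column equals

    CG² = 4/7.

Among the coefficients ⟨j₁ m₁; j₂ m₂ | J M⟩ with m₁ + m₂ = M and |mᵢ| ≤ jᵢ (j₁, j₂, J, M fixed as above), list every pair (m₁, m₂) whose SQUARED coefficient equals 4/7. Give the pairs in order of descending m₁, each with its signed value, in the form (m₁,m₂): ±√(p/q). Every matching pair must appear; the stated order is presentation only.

(1/2,-1): +√(4/7)

Admissible pairs with m₁+m₂ = M = -1/2: (-1/2,0), (1/2,-1)
  (m₁,m₂)=(1/2,-1): CG² = 4/7, CG = +√(4/7)   ← matches the target
  (m₁,m₂)=(-1/2,0): CG² = 3/7, CG = −√(3/7)
Pairs with CG² = 4/7: (1/2,-1): +√(4/7)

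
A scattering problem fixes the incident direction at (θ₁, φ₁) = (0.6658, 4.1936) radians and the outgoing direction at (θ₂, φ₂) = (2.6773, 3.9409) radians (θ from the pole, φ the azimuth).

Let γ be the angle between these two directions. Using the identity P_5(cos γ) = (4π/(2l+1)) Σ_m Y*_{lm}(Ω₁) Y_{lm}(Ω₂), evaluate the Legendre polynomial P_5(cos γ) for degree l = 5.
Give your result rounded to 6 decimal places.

Addition theorem: P_5(cos γ) = (4π/11) Σ_m Y*_{lm}(Ω₁) Y_{lm}(Ω₂), m = −5…5:
  m=-5: (-0.02173 + 0.03563j) × (0.00548 - 0.00631j) = 0.00011 + 0.00033j  (running Σ = 0.00011 + 0.00033j)
  m=-4: (-0.08120 - 0.14710j) × (0.05268 - 0.00293j) = -0.00471 - 0.00751j  (running Σ = -0.00460 - 0.00718j)
  m=-3: (0.37224 + 0.00537j) × (0.14163 + 0.13028j) = 0.05202 + 0.04926j  (running Σ = 0.04742 + 0.04208j)
  m=-2: (-0.22110 + 0.37459j) × (0.01182 + 0.42476j) = -0.16173 - 0.08949j  (running Σ = -0.11431 - 0.04741j)
  m=-1: (-0.03668 - 0.06424j) × (-0.32296 + 0.33208j) = 0.03318 + 0.00857j  (running Σ = -0.08113 - 0.03884j)
  m=0: (-0.38584 + 0.00000j) × (0.07277 + 0.00000j) = -0.02808 + 0.00000j  (running Σ = -0.10921 - 0.03884j)
  m=1: (0.03668 - 0.06424j) × (0.32296 + 0.33208j) = 0.03318 - 0.00857j  (running Σ = -0.07603 - 0.04741j)
  m=2: (-0.22110 - 0.37459j) × (0.01182 - 0.42476j) = -0.16173 + 0.08949j  (running Σ = -0.23775 + 0.04208j)
  m=3: (-0.37224 + 0.00537j) × (-0.14163 + 0.13028j) = 0.05202 - 0.04926j  (running Σ = -0.18573 - 0.00718j)
  m=4: (-0.08120 + 0.14710j) × (0.05268 + 0.00293j) = -0.00471 + 0.00751j  (running Σ = -0.19044 + 0.00033j)
  m=5: (0.02173 + 0.03563j) × (-0.00548 - 0.00631j) = 0.00011 - 0.00033j  (running Σ = -0.19034 - 0.00000j)
Accumulated sum -0.19034 - 0.00000j; after 4π/(2l+1) scaling, -0.21744 - 0.00000j ⇒ P_5 = -0.217439

-0.217439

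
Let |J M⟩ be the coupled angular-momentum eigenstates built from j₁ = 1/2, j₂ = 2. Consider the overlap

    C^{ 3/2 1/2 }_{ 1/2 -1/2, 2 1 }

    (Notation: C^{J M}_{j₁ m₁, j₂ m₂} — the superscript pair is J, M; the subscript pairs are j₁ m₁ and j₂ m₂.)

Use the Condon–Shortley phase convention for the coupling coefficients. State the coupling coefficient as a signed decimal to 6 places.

−√(3/5) ≈ -0.774597

triangle: 1!*0!*3!/5! = 6/120
(j±m)!: 0!*1!*3!*1!*2!*1! = 12
prefactor² = (2J+1)*Δ*N² = 12/5
  k=1: −1/(1!*0!*0!*2!*0!*1!) = -1/2
Σ = -1/2  ⇒  CG² = 12/5*(-1/2)² = 3/5
CG = −√(3/5) = -0.774597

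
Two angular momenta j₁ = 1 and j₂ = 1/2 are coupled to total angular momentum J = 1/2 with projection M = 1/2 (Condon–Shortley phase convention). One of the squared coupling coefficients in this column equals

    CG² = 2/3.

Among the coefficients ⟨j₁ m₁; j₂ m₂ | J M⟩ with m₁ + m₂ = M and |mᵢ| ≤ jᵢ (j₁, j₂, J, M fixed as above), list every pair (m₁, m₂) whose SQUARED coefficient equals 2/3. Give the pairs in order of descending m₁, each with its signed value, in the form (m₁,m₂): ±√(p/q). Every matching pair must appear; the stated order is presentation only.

Admissible pairs with m₁+m₂ = M = 1/2: (0,1/2), (1,-1/2)
  (m₁,m₂)=(1,-1/2): CG² = 2/3, CG = +√(2/3)   ← matches the target
  (m₁,m₂)=(0,1/2): CG² = 1/3, CG = −√(1/3)
Pairs with CG² = 2/3: (1,-1/2): +√(2/3)

(1,-1/2): +√(2/3)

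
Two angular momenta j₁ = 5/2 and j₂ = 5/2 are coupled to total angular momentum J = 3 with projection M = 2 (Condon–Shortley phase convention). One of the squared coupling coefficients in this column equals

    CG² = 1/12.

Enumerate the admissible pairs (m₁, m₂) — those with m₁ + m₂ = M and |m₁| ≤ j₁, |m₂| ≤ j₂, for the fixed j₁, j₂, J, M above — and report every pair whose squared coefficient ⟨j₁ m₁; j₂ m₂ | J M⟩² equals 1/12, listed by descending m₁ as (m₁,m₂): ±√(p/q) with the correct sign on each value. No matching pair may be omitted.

(3/2,1/2): −√(1/12); (1/2,3/2): −√(1/12)

Admissible pairs with m₁+m₂ = M = 2: (-1/2,5/2), (1/2,3/2), (3/2,1/2), (5/2,-1/2)
  (m₁,m₂)=(5/2,-1/2): CG² = 5/12, CG = +√(5/12)
  (m₁,m₂)=(3/2,1/2): CG² = 1/12, CG = −√(1/12)   ← matches the target
  (m₁,m₂)=(1/2,3/2): CG² = 1/12, CG = −√(1/12)   ← matches the target
  (m₁,m₂)=(-1/2,5/2): CG² = 5/12, CG = +√(5/12)
Pairs with CG² = 1/12: (3/2,1/2): −√(1/12); (1/2,3/2): −√(1/12)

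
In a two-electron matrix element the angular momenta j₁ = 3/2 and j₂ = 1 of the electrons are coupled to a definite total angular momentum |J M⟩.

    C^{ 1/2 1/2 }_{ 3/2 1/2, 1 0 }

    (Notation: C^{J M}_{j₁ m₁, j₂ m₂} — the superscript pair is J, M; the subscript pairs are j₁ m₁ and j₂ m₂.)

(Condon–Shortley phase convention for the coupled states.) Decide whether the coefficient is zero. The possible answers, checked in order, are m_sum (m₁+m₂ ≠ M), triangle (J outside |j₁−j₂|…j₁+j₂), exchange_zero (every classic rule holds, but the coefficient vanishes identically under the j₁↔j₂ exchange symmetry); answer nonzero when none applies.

nonzero

m-sum: m₁+m₂ = 1/2+0 = 1/2, M = 1/2  ✓
triangle: |j₁−j₂| = 1/2 ≤ J = 1/2 ≤ j₁+j₂ = 5/2  ✓
exchange: j₁≠j₂ or m₁≠m₂ — the exchange symmetry imposes no constraint here
value check: CG = −√(1/3) = -0.577350 ≠ 0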